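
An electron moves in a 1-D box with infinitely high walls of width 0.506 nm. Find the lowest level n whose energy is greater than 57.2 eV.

E_1 = h²/(8m_eL²) = 2.353×10^-19 J = 1.469 eV.
Need n² > 57.2/1.469 = 38.94, i.e. n > 6.240.
The smallest integer satisfying this is n = 7.

n = 7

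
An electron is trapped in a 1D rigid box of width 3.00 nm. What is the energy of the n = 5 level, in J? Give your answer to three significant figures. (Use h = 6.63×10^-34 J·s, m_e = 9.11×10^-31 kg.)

E_5 = 1.68×10^-19 J

For an infinite well E_n = n²h²/(8m_eL²), so E_1 = h²/(8m_eL²) = (6.63×10^-34)²/(8·9.11×10^-31·(3.00×10^-9 m)²) = 6.702×10^-21 J.
Then E_5 = 5²·E_1 = 25·6.702×10^-21 J = 1.68×10^-19 J.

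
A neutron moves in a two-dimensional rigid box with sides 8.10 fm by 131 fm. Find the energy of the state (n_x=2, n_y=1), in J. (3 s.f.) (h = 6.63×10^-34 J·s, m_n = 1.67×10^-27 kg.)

E = 2.01×10^-12 J

For a 2D rectangular well E = (h²/8m_n)·Σ n_i²/L_i² = (6.63×10^-34)²/(8·1.67×10^-27) · [2²/(8.10 fm)² + 1²/(131 fm)²].
Evaluating gives E = 2.01×10^-12 J.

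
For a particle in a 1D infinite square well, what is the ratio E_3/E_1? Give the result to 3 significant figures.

9.00

E_n ∝ n², so E_3/E_1 = 3²/1² = 9/1 = 9.00.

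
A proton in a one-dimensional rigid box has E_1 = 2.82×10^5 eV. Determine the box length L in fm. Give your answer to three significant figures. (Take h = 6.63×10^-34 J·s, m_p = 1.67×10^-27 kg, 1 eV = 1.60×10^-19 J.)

L = 27.0 fm

From E_n = n²h²/(8m_pL²), L = n·h/√(8m_pE_n).
E_1 = 2.82×10^5 eV = 4.512×10^-14 J, so L = 1·6.63×10^-34/√(8·1.67×10^-27·4.512×10^-14) = 2.70×10^-14 m = 27.0 fm.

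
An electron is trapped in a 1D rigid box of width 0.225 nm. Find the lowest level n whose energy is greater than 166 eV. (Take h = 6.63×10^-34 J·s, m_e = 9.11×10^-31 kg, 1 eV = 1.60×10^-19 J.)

n = 5

E_1 = h²/(8m_eL²) = 1.191×10^-18 J = 7.444 eV.
Need n² > 166/7.444 = 22.30, i.e. n > 4.722.
The smallest integer satisfying this is n = 5.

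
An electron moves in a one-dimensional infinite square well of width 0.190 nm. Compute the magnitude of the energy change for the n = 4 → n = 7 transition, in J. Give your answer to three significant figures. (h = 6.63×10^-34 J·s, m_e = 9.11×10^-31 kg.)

E_1 = h²/(8m_eL²) = 1.671×10^-18 J.
|ΔE| = |4² − 7²|·E_1 = 33·1.671×10^-18 J = 5.51×10^-17 J.

|ΔE| = 5.51×10^-17 J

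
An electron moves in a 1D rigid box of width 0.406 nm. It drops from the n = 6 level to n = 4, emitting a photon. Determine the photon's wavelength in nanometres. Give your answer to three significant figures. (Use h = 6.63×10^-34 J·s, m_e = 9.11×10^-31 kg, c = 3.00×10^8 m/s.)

λ = 27.2 nm

E_1 = h²/(8m_eL²) = 3.659×10^-19 J, so ΔE = (6² − 4²)E_1 = 7.318×10^-18 J.
λ = hc/ΔE = (6.63×10^-34·3.00×10^8)/7.318×10^-18 = 2.72×10^-8 m = 27.2 nm.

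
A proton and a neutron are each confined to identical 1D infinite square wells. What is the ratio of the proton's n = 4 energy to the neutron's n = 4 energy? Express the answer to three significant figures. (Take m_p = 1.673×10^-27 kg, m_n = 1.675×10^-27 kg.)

1.00

E_n ∝ 1/m at fixed n and L, so the ratio is m_n/m_p = 1.675×10^-27/1.673×10^-27 = 1.00.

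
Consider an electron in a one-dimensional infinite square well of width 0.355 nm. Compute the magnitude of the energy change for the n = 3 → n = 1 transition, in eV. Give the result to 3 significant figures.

E_1 = h²/(8m_eL²) = 4.781×10^-19 J.
|ΔE| = |3² − 1²|·E_1 = 8·4.781×10^-19 J = 3.825×10^-18 J = 23.9 eV.

|ΔE| = 23.9 eV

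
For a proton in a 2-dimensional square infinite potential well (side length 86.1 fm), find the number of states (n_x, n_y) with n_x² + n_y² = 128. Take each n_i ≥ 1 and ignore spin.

degeneracy = 1

The level has n_x² + n_y² = 128. The ordered positive-integer solutions are (8, 8).
That gives 1 state.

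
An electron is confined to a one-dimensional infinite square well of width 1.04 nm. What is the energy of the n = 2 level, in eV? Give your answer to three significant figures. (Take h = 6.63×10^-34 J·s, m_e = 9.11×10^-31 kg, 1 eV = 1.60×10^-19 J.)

E_2 = 1.39 eV

For an infinite well E_n = n²h²/(8m_eL²), so E_1 = h²/(8m_eL²) = (6.63×10^-34)²/(8·9.11×10^-31·(1.04×10^-9 m)²) = 5.576×10^-20 J.
Then E_2 = 2²·E_1 = 4·5.576×10^-20 J = 2.230×10^-19 J.
Converting, E_2 = 2.230×10^-19 J / (1.60×10^-19 J/eV) = 1.39 eV.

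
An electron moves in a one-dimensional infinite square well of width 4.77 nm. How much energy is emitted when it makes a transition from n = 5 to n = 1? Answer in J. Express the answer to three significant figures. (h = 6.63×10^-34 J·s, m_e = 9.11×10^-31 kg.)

|ΔE| = 6.36×10^-20 J

E_1 = h²/(8m_eL²) = 2.651×10^-21 J.
|ΔE| = |5² − 1²|·E_1 = 24·2.651×10^-21 J = 6.36×10^-20 J.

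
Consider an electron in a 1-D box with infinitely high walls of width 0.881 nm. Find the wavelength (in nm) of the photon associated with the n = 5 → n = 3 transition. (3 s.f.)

E_1 = h²/(8m_eL²) = 7.762×10^-20 J, so ΔE = (5² − 3²)E_1 = 1.242×10^-18 J.
λ = hc/ΔE = (6.626×10^-34·2.998×10^8)/1.242×10^-18 = 1.60×10^-7 m = 160 nm.

λ = 160 nm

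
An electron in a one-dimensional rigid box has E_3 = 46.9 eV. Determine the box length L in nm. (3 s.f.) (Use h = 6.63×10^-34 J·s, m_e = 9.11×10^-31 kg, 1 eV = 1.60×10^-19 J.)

From E_n = n²h²/(8m_eL²), L = n·h/√(8m_eE_n).
E_3 = 46.9 eV = 7.504×10^-18 J, so L = 3·6.63×10^-34/√(8·9.11×10^-31·7.504×10^-18) = 2.69×10^-10 m = 0.269 nm.

L = 0.269 nm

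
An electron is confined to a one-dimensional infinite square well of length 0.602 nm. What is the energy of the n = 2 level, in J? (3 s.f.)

For an infinite well E_n = n²h²/(8m_eL²), so E_1 = h²/(8m_eL²) = (6.626×10^-34)²/(8·9.109×10^-31·(6.02×10^-10 m)²) = 1.662×10^-19 J.
Then E_2 = 2²·E_1 = 4·1.662×10^-19 J = 6.65×10^-19 J.

E_2 = 6.65×10^-19 J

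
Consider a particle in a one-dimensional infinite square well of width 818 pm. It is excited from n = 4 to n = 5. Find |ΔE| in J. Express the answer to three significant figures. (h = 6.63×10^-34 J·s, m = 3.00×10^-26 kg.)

E_1 = h²/(8mL²) = 2.737×10^-24 J.
|ΔE| = |4² − 5²|·E_1 = 9·2.737×10^-24 J = 2.46×10^-23 J.

|ΔE| = 2.46×10^-23 J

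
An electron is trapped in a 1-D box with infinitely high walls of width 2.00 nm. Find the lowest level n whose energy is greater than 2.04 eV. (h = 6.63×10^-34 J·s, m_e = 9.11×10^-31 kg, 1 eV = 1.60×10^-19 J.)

n = 5

E_1 = h²/(8m_eL²) = 1.508×10^-20 J = 0.09425 eV.
Need n² > 2.04/0.09425 = 21.64, i.e. n > 4.652.
The smallest integer satisfying this is n = 5.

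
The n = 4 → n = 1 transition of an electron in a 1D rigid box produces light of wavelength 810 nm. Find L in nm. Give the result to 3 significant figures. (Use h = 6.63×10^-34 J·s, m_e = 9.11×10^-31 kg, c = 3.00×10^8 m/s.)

L = 1.92 nm

The photon carries ΔE = hc/λ = 6.63×10^-34·3.00×10^8/8.10×10^-7 m = 2.456×10^-19 J.
Since ΔE = (4² − 1²)E_1, E_1 = 1.637×10^-20 J, and L = h/√(8m_eE_1) = 1.92×10^-9 m = 1.92 nm.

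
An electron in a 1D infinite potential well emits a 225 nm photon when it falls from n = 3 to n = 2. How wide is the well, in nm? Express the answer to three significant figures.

L = 0.584 nm

The photon carries ΔE = hc/λ = 6.626×10^-34·2.998×10^8/2.25×10^-7 m = 8.829×10^-19 J.
Since ΔE = (3² − 2²)E_1, E_1 = 1.766×10^-19 J, and L = h/√(8m_eE_1) = 5.84×10^-10 m = 0.584 nm.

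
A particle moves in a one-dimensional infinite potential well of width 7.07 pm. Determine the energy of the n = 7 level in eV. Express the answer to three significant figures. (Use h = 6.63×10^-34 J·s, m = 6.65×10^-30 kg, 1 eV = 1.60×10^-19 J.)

E_7 = 5.06×10^4 eV

For an infinite well E_n = n²h²/(8mL²), so E_1 = h²/(8mL²) = (6.63×10^-34)²/(8·6.65×10^-30·(7.07×10^-12 m)²) = 1.653×10^-16 J.
Then E_7 = 7²·E_1 = 49·1.653×10^-16 J = 8.100×10^-15 J.
Converting, E_7 = 8.100×10^-15 J / (1.60×10^-19 J/eV) = 5.06×10^4 eV.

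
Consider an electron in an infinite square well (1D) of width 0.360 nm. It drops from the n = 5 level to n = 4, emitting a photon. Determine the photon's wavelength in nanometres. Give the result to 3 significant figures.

E_1 = h²/(8m_eL²) = 4.649×10^-19 J, so ΔE = (5² − 4²)E_1 = 4.184×10^-18 J.
λ = hc/ΔE = (6.626×10^-34·2.998×10^8)/4.184×10^-18 = 4.75×10^-8 m = 47.5 nm.

λ = 47.5 nm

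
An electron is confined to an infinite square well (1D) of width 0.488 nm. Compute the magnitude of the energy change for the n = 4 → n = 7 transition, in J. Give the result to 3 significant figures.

|ΔE| = 8.35×10^-18 J

E_1 = h²/(8m_eL²) = 2.530×10^-19 J.
|ΔE| = |4² − 7²|·E_1 = 33·2.530×10^-19 J = 8.35×10^-18 J.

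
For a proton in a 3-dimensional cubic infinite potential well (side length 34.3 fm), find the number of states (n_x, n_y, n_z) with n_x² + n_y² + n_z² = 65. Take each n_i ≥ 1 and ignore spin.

The level has n_x² + n_y² + n_z² = 65. The ordered positive-integer solutions are (2, 5, 6), (2, 6, 5), (5, 2, 6), (5, 6, 2), (6, 2, 5), (6, 5, 2).
That gives 6 states.

degeneracy = 6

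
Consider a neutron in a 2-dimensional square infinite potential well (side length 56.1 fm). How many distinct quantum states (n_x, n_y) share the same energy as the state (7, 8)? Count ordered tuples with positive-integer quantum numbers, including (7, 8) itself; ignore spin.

degeneracy = 2

The level has n_x² + n_y² = 113. The ordered positive-integer solutions are (7, 8), (8, 7).
That gives 2 states.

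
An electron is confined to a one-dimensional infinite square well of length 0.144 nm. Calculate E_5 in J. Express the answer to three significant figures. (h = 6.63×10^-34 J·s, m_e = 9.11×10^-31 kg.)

E_5 = 7.27×10^-17 J

For an infinite well E_n = n²h²/(8m_eL²), so E_1 = h²/(8m_eL²) = (6.63×10^-34)²/(8·9.11×10^-31·(1.44×10^-10 m)²) = 2.909×10^-18 J.
Then E_5 = 5²·E_1 = 25·2.909×10^-18 J = 7.27×10^-17 J.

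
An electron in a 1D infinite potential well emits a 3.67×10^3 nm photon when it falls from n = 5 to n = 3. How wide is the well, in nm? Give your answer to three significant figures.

L = 4.22 nm

The photon carries ΔE = hc/λ = 6.626×10^-34·2.998×10^8/3.67×10^-6 m = 5.413×10^-20 J.
Since ΔE = (5² − 3²)E_1, E_1 = 3.383×10^-21 J, and L = h/√(8m_eE_1) = 4.22×10^-9 m = 4.22 nm.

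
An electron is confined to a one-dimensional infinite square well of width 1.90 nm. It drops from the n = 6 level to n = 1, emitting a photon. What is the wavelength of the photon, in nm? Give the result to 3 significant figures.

λ = 340 nm

E_1 = h²/(8m_eL²) = 1.669×10^-20 J, so ΔE = (6² − 1²)E_1 = 5.841×10^-19 J.
λ = hc/ΔE = (6.626×10^-34·2.998×10^8)/5.841×10^-19 = 3.40×10^-7 m = 340 nm.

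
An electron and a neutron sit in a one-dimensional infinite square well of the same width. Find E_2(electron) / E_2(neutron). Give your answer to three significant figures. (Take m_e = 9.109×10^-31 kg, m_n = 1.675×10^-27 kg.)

1.84×10^3

E_n ∝ 1/m at fixed n and L, so the ratio is m_n/m_e = 1.675×10^-27/9.109×10^-31 = 1.84×10^3.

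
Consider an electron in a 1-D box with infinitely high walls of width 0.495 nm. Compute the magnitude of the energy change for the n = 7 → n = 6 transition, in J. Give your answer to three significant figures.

E_1 = h²/(8m_eL²) = 2.459×10^-19 J.
|ΔE| = |7² − 6²|·E_1 = 13·2.459×10^-19 J = 3.20×10^-18 J.

|ΔE| = 3.20×10^-18 J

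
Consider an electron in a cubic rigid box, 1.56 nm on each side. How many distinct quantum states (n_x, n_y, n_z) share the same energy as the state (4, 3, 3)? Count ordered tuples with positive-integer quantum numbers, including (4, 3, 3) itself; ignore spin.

degeneracy = 3

The level has n_x² + n_y² + n_z² = 34. The ordered positive-integer solutions are (3, 3, 4), (3, 4, 3), (4, 3, 3).
That gives 3 states.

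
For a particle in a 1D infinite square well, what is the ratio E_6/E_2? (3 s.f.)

E_n ∝ n², so E_6/E_2 = 6²/2² = 36/4 = 9.00.

9.00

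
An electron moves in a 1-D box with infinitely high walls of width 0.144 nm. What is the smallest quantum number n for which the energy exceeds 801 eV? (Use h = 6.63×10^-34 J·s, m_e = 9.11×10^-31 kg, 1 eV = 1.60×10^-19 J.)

E_1 = h²/(8m_eL²) = 2.909×10^-18 J = 18.18 eV.
Need n² > 801/18.18 = 44.06, i.e. n > 6.638.
The smallest integer satisfying this is n = 7.

n = 7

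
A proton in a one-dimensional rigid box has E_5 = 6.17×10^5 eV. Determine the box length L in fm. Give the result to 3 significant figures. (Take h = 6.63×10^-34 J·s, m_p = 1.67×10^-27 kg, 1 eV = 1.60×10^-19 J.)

L = 91.3 fm

From E_n = n²h²/(8m_pL²), L = n·h/√(8m_pE_n).
E_5 = 6.17×10^5 eV = 9.872×10^-14 J, so L = 5·6.63×10^-34/√(8·1.67×10^-27·9.872×10^-14) = 9.13×10^-14 m = 91.3 fm.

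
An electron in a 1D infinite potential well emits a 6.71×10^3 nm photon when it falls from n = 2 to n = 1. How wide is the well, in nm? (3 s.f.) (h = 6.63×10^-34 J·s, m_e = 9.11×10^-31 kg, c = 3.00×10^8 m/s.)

The photon carries ΔE = hc/λ = 6.63×10^-34·3.00×10^8/6.71×10^-6 m = 2.964×10^-20 J.
Since ΔE = (2² − 1²)E_1, E_1 = 9.880×10^-21 J, and L = h/√(8m_eE_1) = 2.47×10^-9 m = 2.47 nm.

L = 2.47 nm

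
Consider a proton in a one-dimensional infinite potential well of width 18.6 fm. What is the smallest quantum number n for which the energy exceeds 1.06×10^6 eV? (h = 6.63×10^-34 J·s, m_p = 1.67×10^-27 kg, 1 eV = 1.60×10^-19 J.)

n = 2

E_1 = h²/(8m_pL²) = 9.510×10^-14 J = 5.944×10^5 eV.
Need n² > 1.06×10^6/5.944×10^5 = 1.783, i.e. n > 1.335.
The smallest integer satisfying this is n = 2.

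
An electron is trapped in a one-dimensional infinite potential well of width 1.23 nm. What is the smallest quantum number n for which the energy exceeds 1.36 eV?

E_1 = h²/(8m_eL²) = 3.982×10^-20 J = 0.2486 eV.
Need n² > 1.36/0.2486 = 5.471, i.e. n > 2.339.
The smallest integer satisfying this is n = 3.

n = 3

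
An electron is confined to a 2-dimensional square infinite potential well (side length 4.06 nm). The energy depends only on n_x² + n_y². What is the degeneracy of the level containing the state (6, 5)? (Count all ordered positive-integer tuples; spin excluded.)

The level has n_x² + n_y² = 61. The ordered positive-integer solutions are (5, 6), (6, 5).
That gives 2 states.

degeneracy = 2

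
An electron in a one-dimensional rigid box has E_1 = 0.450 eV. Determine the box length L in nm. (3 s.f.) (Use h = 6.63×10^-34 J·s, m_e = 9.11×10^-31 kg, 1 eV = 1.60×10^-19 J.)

From E_n = n²h²/(8m_eL²), L = n·h/√(8m_eE_n).
E_1 = 0.450 eV = 7.200×10^-20 J, so L = 1·6.63×10^-34/√(8·9.11×10^-31·7.200×10^-20) = 9.15×10^-10 m = 0.915 nm.

L = 0.915 nm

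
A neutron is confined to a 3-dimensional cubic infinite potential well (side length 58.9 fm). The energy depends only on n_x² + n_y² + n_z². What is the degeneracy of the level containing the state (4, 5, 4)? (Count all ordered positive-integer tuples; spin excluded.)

The level has n_x² + n_y² + n_z² = 57. The ordered positive-integer solutions are (2, 2, 7), (2, 7, 2), (4, 4, 5), (4, 5, 4), (5, 4, 4), (7, 2, 2).
That gives 6 states.

degeneracy = 6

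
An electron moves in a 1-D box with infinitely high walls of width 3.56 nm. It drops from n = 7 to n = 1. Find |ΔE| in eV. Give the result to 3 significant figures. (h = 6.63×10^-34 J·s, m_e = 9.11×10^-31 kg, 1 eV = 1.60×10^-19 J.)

|ΔE| = 1.43 eV

E_1 = h²/(8m_eL²) = 4.759×10^-21 J.
|ΔE| = |7² − 1²|·E_1 = 48·4.759×10^-21 J = 2.284×10^-19 J = 1.43 eV.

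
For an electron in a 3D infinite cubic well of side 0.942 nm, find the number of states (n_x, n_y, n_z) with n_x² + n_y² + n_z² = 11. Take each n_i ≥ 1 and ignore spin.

degeneracy = 3

The level has n_x² + n_y² + n_z² = 11. The ordered positive-integer solutions are (1, 1, 3), (1, 3, 1), (3, 1, 1).
That gives 3 states.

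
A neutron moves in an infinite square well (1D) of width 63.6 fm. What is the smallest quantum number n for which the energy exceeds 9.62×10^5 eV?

n = 5

E_1 = h²/(8m_nL²) = 8.100×10^-15 J = 5.056×10^4 eV.
Need n² > 9.62×10^5/5.056×10^4 = 19.03, i.e. n > 4.362.
The smallest integer satisfying this is n = 5.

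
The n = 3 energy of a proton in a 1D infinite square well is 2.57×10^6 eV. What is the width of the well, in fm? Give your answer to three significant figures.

From E_n = n²h²/(8m_pL²), L = n·h/√(8m_pE_n).
E_3 = 2.57×10^6 eV = 4.117×10^-13 J, so L = 3·6.626×10^-34/√(8·1.673×10^-27·4.117×10^-13) = 2.68×10^-14 m = 26.8 fm.

L = 26.8 fm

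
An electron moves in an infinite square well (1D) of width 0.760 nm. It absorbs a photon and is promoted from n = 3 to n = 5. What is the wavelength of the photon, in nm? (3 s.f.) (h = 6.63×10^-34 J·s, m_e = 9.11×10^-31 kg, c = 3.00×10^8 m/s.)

E_1 = h²/(8m_eL²) = 1.044×10^-19 J, so ΔE = (5² − 3²)E_1 = 1.670×10^-18 J.
λ = hc/ΔE = (6.63×10^-34·3.00×10^8)/1.670×10^-18 = 1.19×10^-7 m = 119 nm.

λ = 119 nm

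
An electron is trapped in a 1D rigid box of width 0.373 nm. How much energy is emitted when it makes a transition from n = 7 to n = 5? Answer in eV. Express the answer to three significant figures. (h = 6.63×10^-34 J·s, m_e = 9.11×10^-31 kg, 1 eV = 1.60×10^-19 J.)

|ΔE| = 65.0 eV

E_1 = h²/(8m_eL²) = 4.335×10^-19 J.
|ΔE| = |7² − 5²|·E_1 = 24·4.335×10^-19 J = 1.040×10^-17 J = 65.0 eV.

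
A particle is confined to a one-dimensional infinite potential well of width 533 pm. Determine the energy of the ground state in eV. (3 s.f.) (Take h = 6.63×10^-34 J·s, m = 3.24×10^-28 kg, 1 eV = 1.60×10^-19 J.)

E_1 = 0.00373 eV

For an infinite well E_n = n²h²/(8mL²), so E_1 = h²/(8mL²) = (6.63×10^-34)²/(8·3.24×10^-28·(5.33×10^-10 m)²) = 5.969×10^-22 J.
Converting, E_1 = 5.969×10^-22 J / (1.60×10^-19 J/eV) = 0.00373 eV.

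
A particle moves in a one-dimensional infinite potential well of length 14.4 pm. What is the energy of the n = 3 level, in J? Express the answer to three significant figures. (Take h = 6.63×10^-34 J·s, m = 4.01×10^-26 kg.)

E_3 = 5.95×10^-20 J

For an infinite well E_n = n²h²/(8mL²), so E_1 = h²/(8mL²) = (6.63×10^-34)²/(8·4.01×10^-26·(1.44×10^-11 m)²) = 6.608×10^-21 J.
Then E_3 = 3²·E_1 = 9·6.608×10^-21 J = 5.95×10^-20 J.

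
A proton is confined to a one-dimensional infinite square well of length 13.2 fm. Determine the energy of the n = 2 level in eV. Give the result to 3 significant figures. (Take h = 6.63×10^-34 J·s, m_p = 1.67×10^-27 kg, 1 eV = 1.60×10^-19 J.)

For an infinite well E_n = n²h²/(8m_pL²), so E_1 = h²/(8m_pL²) = (6.63×10^-34)²/(8·1.67×10^-27·(1.32×10^-14 m)²) = 1.888×10^-13 J.
Then E_2 = 2²·E_1 = 4·1.888×10^-13 J = 7.552×10^-13 J.
Converting, E_2 = 7.552×10^-13 J / (1.60×10^-19 J/eV) = 4.72×10^6 eV.

E_2 = 4.72×10^6 eV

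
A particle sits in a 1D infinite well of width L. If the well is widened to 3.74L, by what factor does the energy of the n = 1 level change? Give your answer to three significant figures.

0.0715

E_n ∝ 1/L², so the energy scales by 1/3.74² = 0.0715.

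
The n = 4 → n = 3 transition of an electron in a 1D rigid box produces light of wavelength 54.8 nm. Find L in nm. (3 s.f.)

The photon carries ΔE = hc/λ = 6.626×10^-34·2.998×10^8/5.48×10^-8 m = 3.625×10^-18 J.
Since ΔE = (4² − 3²)E_1, E_1 = 5.179×10^-19 J, and L = h/√(8m_eE_1) = 3.41×10^-10 m = 0.341 nm.

L = 0.341 nm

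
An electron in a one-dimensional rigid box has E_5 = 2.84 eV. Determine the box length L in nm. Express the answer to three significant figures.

L = 1.82 nm

From E_n = n²h²/(8m_eL²), L = n·h/√(8m_eE_n).
E_5 = 2.84 eV = 4.550×10^-19 J, so L = 5·6.626×10^-34/√(8·9.109×10^-31·4.550×10^-19) = 1.82×10^-9 m = 1.82 nm.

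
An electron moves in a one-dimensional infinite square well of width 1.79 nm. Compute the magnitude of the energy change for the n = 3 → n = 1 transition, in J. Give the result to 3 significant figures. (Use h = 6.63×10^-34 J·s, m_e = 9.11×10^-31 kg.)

|ΔE| = 1.51×10^-19 J

E_1 = h²/(8m_eL²) = 1.882×10^-20 J.
|ΔE| = |3² − 1²|·E_1 = 8·1.882×10^-20 J = 1.51×10^-19 J.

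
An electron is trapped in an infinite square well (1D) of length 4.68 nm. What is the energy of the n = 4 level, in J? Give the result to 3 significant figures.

E_4 = 4.40×10^-20 J

For an infinite well E_n = n²h²/(8m_eL²), so E_1 = h²/(8m_eL²) = (6.626×10^-34)²/(8·9.109×10^-31·(4.68×10^-9 m)²) = 2.751×10^-21 J.
Then E_4 = 4²·E_1 = 16·2.751×10^-21 J = 4.40×10^-20 J.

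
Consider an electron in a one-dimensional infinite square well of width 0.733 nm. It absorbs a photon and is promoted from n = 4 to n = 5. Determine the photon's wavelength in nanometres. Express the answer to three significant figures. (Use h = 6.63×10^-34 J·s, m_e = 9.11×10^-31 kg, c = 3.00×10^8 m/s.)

E_1 = h²/(8m_eL²) = 1.123×10^-19 J, so ΔE = (5² − 4²)E_1 = 1.011×10^-18 J.
λ = hc/ΔE = (6.63×10^-34·3.00×10^8)/1.011×10^-18 = 1.97×10^-7 m = 197 nm.

λ = 197 nm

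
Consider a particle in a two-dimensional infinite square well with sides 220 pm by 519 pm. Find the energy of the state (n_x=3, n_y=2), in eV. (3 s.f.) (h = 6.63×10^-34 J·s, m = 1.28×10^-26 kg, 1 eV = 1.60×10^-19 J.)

E = 0.00539 eV

For a 2D rectangular well E = (h²/8m)·Σ n_i²/L_i² = (6.63×10^-34)²/(8·1.28×10^-26) · [3²/(220 pm)² + 2²/(519 pm)²].
Evaluating gives E = 8.620×10^-22 J = 0.00539 eV.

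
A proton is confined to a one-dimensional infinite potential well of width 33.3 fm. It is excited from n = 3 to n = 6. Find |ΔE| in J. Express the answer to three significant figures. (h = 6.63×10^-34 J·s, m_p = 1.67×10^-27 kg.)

|ΔE| = 8.01×10^-13 J

E_1 = h²/(8m_pL²) = 2.967×10^-14 J.
|ΔE| = |3² − 6²|·E_1 = 27·2.967×10^-14 J = 8.01×10^-13 J.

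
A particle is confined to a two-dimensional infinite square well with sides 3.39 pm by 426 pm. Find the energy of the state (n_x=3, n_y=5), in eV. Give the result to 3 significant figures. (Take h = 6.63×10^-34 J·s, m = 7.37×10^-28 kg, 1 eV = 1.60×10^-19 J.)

E = 365 eV

For a 2D rectangular well E = (h²/8m)·Σ n_i²/L_i² = (6.63×10^-34)²/(8·7.37×10^-28) · [3²/(3.39 pm)² + 5²/(426 pm)²].
Evaluating gives E = 5.840×10^-17 J = 365 eV.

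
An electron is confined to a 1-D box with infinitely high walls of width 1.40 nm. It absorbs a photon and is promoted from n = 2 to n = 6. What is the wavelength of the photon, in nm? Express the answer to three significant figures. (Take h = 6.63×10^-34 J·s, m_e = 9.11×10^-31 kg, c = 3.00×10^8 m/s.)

λ = 202 nm

E_1 = h²/(8m_eL²) = 3.077×10^-20 J, so ΔE = (6² − 2²)E_1 = 9.846×10^-19 J.
λ = hc/ΔE = (6.63×10^-34·3.00×10^8)/9.846×10^-19 = 2.02×10^-7 m = 202 nm.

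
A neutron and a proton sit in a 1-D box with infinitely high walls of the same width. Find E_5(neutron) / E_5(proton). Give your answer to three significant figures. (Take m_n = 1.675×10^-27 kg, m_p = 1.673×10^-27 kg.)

E_n ∝ 1/m at fixed n and L, so the ratio is m_p/m_n = 1.673×10^-27/1.675×10^-27 = 0.999.

0.999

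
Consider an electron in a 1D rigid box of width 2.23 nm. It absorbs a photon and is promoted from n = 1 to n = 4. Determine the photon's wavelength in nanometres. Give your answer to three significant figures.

λ = 1.09×10^3 nm

E_1 = h²/(8m_eL²) = 1.212×10^-20 J, so ΔE = (4² − 1²)E_1 = 1.818×10^-19 J.
λ = hc/ΔE = (6.626×10^-34·2.998×10^8)/1.818×10^-19 = 1.09×10^-6 m = 1.09×10^3 nm.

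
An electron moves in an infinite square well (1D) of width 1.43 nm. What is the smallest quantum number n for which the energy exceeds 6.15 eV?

E_1 = h²/(8m_eL²) = 2.946×10^-20 J = 0.1839 eV.
Need n² > 6.15/0.1839 = 33.44, i.e. n > 5.783.
The smallest integer satisfying this is n = 6.

n = 6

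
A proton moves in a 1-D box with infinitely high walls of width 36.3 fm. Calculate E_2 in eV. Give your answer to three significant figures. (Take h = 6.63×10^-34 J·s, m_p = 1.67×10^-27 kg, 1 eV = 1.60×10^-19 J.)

E_2 = 6.24×10^5 eV

For an infinite well E_n = n²h²/(8m_pL²), so E_1 = h²/(8m_pL²) = (6.63×10^-34)²/(8·1.67×10^-27·(3.63×10^-14 m)²) = 2.497×10^-14 J.
Then E_2 = 2²·E_1 = 4·2.497×10^-14 J = 9.988×10^-14 J.
Converting, E_2 = 9.988×10^-14 J / (1.60×10^-19 J/eV) = 6.24×10^5 eV.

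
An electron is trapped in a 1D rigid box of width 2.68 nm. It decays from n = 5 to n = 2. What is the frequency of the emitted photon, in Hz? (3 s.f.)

f = 2.66×10^14 Hz

E_1 = h²/(8m_eL²) = 8.388×10^-21 J and ΔE = (5² − 2²)E_1 = 1.761×10^-19 J.
f = ΔE/h = 1.761×10^-19/6.626×10^-34 = 2.66×10^14 Hz.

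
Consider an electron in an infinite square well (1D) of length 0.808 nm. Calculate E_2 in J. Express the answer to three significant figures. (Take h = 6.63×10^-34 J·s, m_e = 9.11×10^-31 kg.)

For an infinite well E_n = n²h²/(8m_eL²), so E_1 = h²/(8m_eL²) = (6.63×10^-34)²/(8·9.11×10^-31·(8.08×10^-10 m)²) = 9.238×10^-20 J.
Then E_2 = 2²·E_1 = 4·9.238×10^-20 J = 3.70×10^-19 J.

E_2 = 3.70×10^-19 J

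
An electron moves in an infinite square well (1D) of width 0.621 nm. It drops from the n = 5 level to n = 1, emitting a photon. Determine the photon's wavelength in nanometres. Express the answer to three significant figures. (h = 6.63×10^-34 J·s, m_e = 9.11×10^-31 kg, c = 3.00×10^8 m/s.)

E_1 = h²/(8m_eL²) = 1.564×10^-19 J, so ΔE = (5² − 1²)E_1 = 3.754×10^-18 J.
λ = hc/ΔE = (6.63×10^-34·3.00×10^8)/3.754×10^-18 = 5.30×10^-8 m = 53.0 nm.

λ = 53.0 nm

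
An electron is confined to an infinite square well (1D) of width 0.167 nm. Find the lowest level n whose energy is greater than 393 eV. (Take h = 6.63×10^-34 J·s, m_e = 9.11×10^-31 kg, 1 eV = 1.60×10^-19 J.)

E_1 = h²/(8m_eL²) = 2.163×10^-18 J = 13.52 eV.
Need n² > 393/13.52 = 29.07, i.e. n > 5.392.
The smallest integer satisfying this is n = 6.

n = 6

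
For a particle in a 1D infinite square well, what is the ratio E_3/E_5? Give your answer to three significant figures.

0.360

E_n ∝ n², so E_3/E_5 = 3²/5² = 9/25 = 0.360.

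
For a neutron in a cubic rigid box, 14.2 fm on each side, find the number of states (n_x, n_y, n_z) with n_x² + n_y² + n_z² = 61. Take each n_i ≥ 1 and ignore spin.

The level has n_x² + n_y² + n_z² = 61. The ordered positive-integer solutions are (3, 4, 6), (3, 6, 4), (4, 3, 6), (4, 6, 3), (6, 3, 4), (6, 4, 3).
That gives 6 states.

degeneracy = 6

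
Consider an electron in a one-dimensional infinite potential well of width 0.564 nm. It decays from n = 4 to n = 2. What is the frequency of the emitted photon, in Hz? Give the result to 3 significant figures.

f = 3.43×10^15 Hz

E_1 = h²/(8m_eL²) = 1.894×10^-19 J and ΔE = (4² − 2²)E_1 = 2.273×10^-18 J.
f = ΔE/h = 2.273×10^-18/6.626×10^-34 = 3.43×10^15 Hz.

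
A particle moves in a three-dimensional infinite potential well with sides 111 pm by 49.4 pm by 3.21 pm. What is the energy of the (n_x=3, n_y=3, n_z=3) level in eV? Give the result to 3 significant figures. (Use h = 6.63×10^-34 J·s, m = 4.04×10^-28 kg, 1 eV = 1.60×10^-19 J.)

For a 3D rectangular well E = (h²/8m)·Σ n_i²/L_i² = (6.63×10^-34)²/(8·4.04×10^-28) · [3²/(111 pm)² + 3²/(49.4 pm)² + 3²/(3.21 pm)²].
Evaluating gives E = 1.194×10^-16 J = 746 eV.

E = 746 eV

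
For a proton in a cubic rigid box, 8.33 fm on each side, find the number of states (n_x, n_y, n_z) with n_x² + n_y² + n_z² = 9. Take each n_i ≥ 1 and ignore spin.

degeneracy = 3

The level has n_x² + n_y² + n_z² = 9. The ordered positive-integer solutions are (1, 2, 2), (2, 1, 2), (2, 2, 1).
That gives 3 states.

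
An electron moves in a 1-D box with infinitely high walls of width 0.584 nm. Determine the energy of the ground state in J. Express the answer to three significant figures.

For an infinite well E_n = n²h²/(8m_eL²), so E_1 = h²/(8m_eL²) = (6.626×10^-34)²/(8·9.109×10^-31·(5.84×10^-10 m)²) = 1.767×10^-19 J.

E_1 = 1.77×10^-19 J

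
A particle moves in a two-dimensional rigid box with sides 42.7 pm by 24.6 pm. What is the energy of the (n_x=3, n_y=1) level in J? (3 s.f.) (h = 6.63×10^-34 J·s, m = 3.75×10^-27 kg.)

For a 2D rectangular well E = (h²/8m)·Σ n_i²/L_i² = (6.63×10^-34)²/(8·3.75×10^-27) · [3²/(42.7 pm)² + 1²/(24.6 pm)²].
Evaluating gives E = 9.65×10^-20 J.

E = 9.65×10^-20 J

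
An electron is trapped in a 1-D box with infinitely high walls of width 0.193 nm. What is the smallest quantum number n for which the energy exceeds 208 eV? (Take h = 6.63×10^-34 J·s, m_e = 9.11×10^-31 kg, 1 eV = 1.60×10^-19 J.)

n = 5

E_1 = h²/(8m_eL²) = 1.619×10^-18 J = 10.12 eV.
Need n² > 208/10.12 = 20.55, i.e. n > 4.533.
The smallest integer satisfying this is n = 5.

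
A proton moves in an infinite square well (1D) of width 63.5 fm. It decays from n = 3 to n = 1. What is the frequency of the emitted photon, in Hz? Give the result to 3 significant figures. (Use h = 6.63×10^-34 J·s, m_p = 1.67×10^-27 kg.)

E_1 = h²/(8m_pL²) = 8.160×10^-15 J and ΔE = (3² − 1²)E_1 = 6.528×10^-14 J.
f = ΔE/h = 6.528×10^-14/6.63×10^-34 = 9.85×10^19 Hz.

f = 9.85×10^19 Hz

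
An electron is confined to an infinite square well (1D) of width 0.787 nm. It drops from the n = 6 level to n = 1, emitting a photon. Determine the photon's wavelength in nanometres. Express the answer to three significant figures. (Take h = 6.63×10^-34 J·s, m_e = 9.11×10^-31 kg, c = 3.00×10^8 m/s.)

E_1 = h²/(8m_eL²) = 9.738×10^-20 J, so ΔE = (6² − 1²)E_1 = 3.408×10^-18 J.
λ = hc/ΔE = (6.63×10^-34·3.00×10^8)/3.408×10^-18 = 5.84×10^-8 m = 58.4 nm.

λ = 58.4 nm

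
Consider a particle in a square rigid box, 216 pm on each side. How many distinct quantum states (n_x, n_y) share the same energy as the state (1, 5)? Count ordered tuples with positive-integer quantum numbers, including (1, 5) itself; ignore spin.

degeneracy = 2

The level has n_x² + n_y² = 26. The ordered positive-integer solutions are (1, 5), (5, 1).
That gives 2 states.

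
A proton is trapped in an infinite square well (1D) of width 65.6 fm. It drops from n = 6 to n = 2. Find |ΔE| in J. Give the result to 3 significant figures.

|ΔE| = 2.44×10^-13 J

E_1 = h²/(8m_pL²) = 7.623×10^-15 J.
|ΔE| = |6² − 2²|·E_1 = 32·7.623×10^-15 J = 2.44×10^-13 J.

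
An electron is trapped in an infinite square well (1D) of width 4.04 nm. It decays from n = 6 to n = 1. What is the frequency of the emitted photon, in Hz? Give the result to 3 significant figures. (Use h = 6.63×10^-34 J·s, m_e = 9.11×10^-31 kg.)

f = 1.95×10^14 Hz

E_1 = h²/(8m_eL²) = 3.695×10^-21 J and ΔE = (6² − 1²)E_1 = 1.293×10^-19 J.
f = ΔE/h = 1.293×10^-19/6.63×10^-34 = 1.95×10^14 Hz.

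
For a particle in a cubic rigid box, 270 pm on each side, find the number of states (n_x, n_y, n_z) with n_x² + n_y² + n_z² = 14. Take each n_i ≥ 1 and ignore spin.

degeneracy = 6

The level has n_x² + n_y² + n_z² = 14. The ordered positive-integer solutions are (1, 2, 3), (1, 3, 2), (2, 1, 3), (2, 3, 1), (3, 1, 2), (3, 2, 1).
That gives 6 states.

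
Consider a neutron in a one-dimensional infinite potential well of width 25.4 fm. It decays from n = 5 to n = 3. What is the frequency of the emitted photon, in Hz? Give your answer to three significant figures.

E_1 = h²/(8m_nL²) = 5.078×10^-14 J and ΔE = (5² − 3²)E_1 = 8.125×10^-13 J.
f = ΔE/h = 8.125×10^-13/6.626×10^-34 = 1.23×10^21 Hz.

f = 1.23×10^21 Hz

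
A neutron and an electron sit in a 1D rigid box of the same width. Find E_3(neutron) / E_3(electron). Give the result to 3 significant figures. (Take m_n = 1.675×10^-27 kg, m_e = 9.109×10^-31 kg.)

5.44×10^-4

E_n ∝ 1/m at fixed n and L, so the ratio is m_e/m_n = 9.109×10^-31/1.675×10^-27 = 5.44×10^-4.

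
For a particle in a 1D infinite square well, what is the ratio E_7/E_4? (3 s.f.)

3.06

E_n ∝ n², so E_7/E_4 = 7²/4² = 49/16 = 3.06.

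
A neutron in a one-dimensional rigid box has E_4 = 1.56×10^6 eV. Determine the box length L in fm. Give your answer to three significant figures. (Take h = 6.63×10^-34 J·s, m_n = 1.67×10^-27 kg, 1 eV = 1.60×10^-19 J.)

From E_n = n²h²/(8m_nL²), L = n·h/√(8m_nE_n).
E_4 = 1.56×10^6 eV = 2.496×10^-13 J, so L = 4·6.63×10^-34/√(8·1.67×10^-27·2.496×10^-13) = 4.59×10^-14 m = 45.9 fm.

L = 45.9 fm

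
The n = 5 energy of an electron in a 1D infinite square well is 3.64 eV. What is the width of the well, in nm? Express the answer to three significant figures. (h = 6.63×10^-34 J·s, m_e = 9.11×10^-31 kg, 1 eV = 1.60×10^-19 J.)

L = 1.61 nm

From E_n = n²h²/(8m_eL²), L = n·h/√(8m_eE_n).
E_5 = 3.64 eV = 5.824×10^-19 J, so L = 5·6.63×10^-34/√(8·9.11×10^-31·5.824×10^-19) = 1.61×10^-9 m = 1.61 nm.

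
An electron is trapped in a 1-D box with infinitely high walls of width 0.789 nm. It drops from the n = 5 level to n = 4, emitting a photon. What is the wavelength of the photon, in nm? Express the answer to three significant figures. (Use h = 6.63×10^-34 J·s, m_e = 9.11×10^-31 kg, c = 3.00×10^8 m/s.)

E_1 = h²/(8m_eL²) = 9.689×10^-20 J, so ΔE = (5² − 4²)E_1 = 8.720×10^-19 J.
λ = hc/ΔE = (6.63×10^-34·3.00×10^8)/8.720×10^-19 = 2.28×10^-7 m = 228 nm.

λ = 228 nm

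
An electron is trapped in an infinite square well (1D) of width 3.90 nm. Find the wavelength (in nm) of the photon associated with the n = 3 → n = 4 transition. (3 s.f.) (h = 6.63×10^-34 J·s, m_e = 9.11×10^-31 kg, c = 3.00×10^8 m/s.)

E_1 = h²/(8m_eL²) = 3.965×10^-21 J, so ΔE = (4² − 3²)E_1 = 2.775×10^-20 J.
λ = hc/ΔE = (6.63×10^-34·3.00×10^8)/2.775×10^-20 = 7.17×10^-6 m = 7.17×10^3 nm.

λ = 7.17×10^3 nm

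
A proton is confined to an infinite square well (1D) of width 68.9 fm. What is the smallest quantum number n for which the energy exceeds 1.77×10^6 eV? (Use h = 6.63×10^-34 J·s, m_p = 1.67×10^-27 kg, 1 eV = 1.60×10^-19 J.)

E_1 = h²/(8m_pL²) = 6.931×10^-15 J = 4.332×10^4 eV.
Need n² > 1.77×10^6/4.332×10^4 = 40.86, i.e. n > 6.392.
The smallest integer satisfying this is n = 7.

n = 7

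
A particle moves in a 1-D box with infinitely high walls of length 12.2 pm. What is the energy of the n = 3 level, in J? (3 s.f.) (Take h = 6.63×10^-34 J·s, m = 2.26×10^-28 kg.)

For an infinite well E_n = n²h²/(8mL²), so E_1 = h²/(8mL²) = (6.63×10^-34)²/(8·2.26×10^-28·(1.22×10^-11 m)²) = 1.633×10^-18 J.
Then E_3 = 3²·E_1 = 9·1.633×10^-18 J = 1.47×10^-17 J.

E_3 = 1.47×10^-17 J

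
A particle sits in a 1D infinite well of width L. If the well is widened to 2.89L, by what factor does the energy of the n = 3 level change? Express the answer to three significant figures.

0.120

E_n ∝ 1/L², so the energy scales by 1/2.89² = 0.120.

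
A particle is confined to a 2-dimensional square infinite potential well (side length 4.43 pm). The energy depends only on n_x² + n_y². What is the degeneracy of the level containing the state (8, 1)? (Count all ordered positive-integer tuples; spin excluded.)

degeneracy = 4

The level has n_x² + n_y² = 65. The ordered positive-integer solutions are (1, 8), (4, 7), (7, 4), (8, 1).
That gives 4 states.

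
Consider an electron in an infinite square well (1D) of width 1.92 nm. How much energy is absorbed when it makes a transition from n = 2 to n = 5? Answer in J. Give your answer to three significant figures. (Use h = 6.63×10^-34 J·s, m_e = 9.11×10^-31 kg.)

|ΔE| = 3.44×10^-19 J

E_1 = h²/(8m_eL²) = 1.636×10^-20 J.
|ΔE| = |2² − 5²|·E_1 = 21·1.636×10^-20 J = 3.44×10^-19 J.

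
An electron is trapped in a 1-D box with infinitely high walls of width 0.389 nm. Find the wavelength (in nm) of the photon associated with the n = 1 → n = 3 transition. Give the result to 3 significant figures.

E_1 = h²/(8m_eL²) = 3.981×10^-19 J, so ΔE = (3² − 1²)E_1 = 3.185×10^-18 J.
λ = hc/ΔE = (6.626×10^-34·2.998×10^8)/3.185×10^-18 = 6.24×10^-8 m = 62.4 nm.

λ = 62.4 nm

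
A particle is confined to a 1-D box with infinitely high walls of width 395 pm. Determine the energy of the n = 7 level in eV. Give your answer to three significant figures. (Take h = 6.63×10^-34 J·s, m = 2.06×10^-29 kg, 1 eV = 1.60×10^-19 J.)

For an infinite well E_n = n²h²/(8mL²), so E_1 = h²/(8mL²) = (6.63×10^-34)²/(8·2.06×10^-29·(3.95×10^-10 m)²) = 1.710×10^-20 J.
Then E_7 = 7²·E_1 = 49·1.710×10^-20 J = 8.379×10^-19 J.
Converting, E_7 = 8.379×10^-19 J / (1.60×10^-19 J/eV) = 5.24 eV.

E_7 = 5.24 eV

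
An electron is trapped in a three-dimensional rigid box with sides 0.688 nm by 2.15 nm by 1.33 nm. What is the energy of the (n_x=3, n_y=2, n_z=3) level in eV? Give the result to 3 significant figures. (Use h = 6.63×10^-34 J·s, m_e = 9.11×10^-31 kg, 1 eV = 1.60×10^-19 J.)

For a 3D rectangular well E = (h²/8m_e)·Σ n_i²/L_i² = (6.63×10^-34)²/(8·9.11×10^-31) · [3²/(0.688 nm)² + 2²/(2.15 nm)² + 3²/(1.33 nm)²].
Evaluating gives E = 1.506×10^-18 J = 9.41 eV.

E = 9.41 eV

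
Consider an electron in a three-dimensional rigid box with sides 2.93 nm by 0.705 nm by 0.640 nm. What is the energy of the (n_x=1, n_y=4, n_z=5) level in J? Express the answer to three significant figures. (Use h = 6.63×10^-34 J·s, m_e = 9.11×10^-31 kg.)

For a 3D rectangular well E = (h²/8m_e)·Σ n_i²/L_i² = (6.63×10^-34)²/(8·9.11×10^-31) · [1²/(2.93 nm)² + 4²/(0.705 nm)² + 5²/(0.640 nm)²].
Evaluating gives E = 5.63×10^-18 J.

E = 5.63×10^-18 J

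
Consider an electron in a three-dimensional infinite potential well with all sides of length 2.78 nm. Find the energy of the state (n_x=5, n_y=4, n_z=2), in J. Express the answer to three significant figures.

For a 3D rectangular well E = (h²/8m_e)·Σ n_i²/L_i² = (6.626×10^-34)²/(8·9.109×10^-31) · [5²/(2.78 nm)² + 4²/(2.78 nm)² + 2²/(2.78 nm)²].
Evaluating gives E = 3.51×10^-19 J.

E = 3.51×10^-19 J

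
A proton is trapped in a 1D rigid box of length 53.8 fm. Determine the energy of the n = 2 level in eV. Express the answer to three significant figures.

E_2 = 2.83×10^5 eV

For an infinite well E_n = n²h²/(8m_pL²), so E_1 = h²/(8m_pL²) = (6.626×10^-34)²/(8·1.673×10^-27·(5.38×10^-14 m)²) = 1.133×10^-14 J.
Then E_2 = 2²·E_1 = 4·1.133×10^-14 J = 4.532×10^-14 J.
Converting, E_2 = 4.532×10^-14 J / (1.602×10^-19 J/eV) = 2.83×10^5 eV.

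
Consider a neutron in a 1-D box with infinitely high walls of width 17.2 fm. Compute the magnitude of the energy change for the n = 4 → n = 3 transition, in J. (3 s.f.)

E_1 = h²/(8m_nL²) = 1.107×10^-13 J.
|ΔE| = |4² − 3²|·E_1 = 7·1.107×10^-13 J = 7.75×10^-13 J.

|ΔE| = 7.75×10^-13 J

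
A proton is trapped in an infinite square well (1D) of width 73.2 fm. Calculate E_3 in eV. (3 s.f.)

For an infinite well E_n = n²h²/(8m_pL²), so E_1 = h²/(8m_pL²) = (6.626×10^-34)²/(8·1.673×10^-27·(7.32×10^-14 m)²) = 6.122×10^-15 J.
Then E_3 = 3²·E_1 = 9·6.122×10^-15 J = 5.510×10^-14 J.
Converting, E_3 = 5.510×10^-14 J / (1.602×10^-19 J/eV) = 3.44×10^5 eV.

E_3 = 3.44×10^5 eV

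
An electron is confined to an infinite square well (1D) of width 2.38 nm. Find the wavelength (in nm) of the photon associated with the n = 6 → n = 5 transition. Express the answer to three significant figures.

E_1 = h²/(8m_eL²) = 1.064×10^-20 J, so ΔE = (6² − 5²)E_1 = 1.170×10^-19 J.
λ = hc/ΔE = (6.626×10^-34·2.998×10^8)/1.170×10^-19 = 1.70×10^-6 m = 1.70×10^3 nm.

λ = 1.70×10^3 nm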